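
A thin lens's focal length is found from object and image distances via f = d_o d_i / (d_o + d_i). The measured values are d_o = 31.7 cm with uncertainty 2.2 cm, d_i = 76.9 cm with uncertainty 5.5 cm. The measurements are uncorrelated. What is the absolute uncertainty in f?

∂f/∂d_o = (d_i/(d_o+d_i))² = 0.501;  ∂f/∂d_i = (d_o/(d_o+d_i))² = 0.0852
δf = √((∂f/∂d_o · δd_o)² + (∂f/∂d_i · δd_i)²) = √(1.22 + 0.220) = 1.20 cm

1.20 cm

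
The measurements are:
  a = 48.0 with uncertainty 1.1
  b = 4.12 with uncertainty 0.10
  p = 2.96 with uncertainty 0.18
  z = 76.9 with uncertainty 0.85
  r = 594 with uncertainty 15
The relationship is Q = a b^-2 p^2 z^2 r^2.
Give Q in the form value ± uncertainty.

(5.17 ± 0.744) × 10^10

Since Q is a product/quotient, work with relative uncertainties:
  (1·δa/a)² = (1×0.0229)² = 0.000525;  (-2·δb/b)² = (-2×0.0243)² = 0.00236;  (2·δp/p)² = (2×0.0608)² = 0.0148;  (2·δz/z)² = (2×0.0111)² = 0.000489;  (2·δr/r)² = (2×0.0253)² = 0.00255
δQ/Q = √(0.0207) = 0.144
Q = 5.17e+10, so δQ = 0.144 × 5.17e+10 = 7.44e+09.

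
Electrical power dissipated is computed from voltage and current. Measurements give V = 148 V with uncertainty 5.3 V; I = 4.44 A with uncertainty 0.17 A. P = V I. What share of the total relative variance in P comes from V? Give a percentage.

(δP/P)² = (1·δV/V)² + (1·δI/I)²
  V term: (1×0.0358)² = 0.00128
  I term: (1×0.0383)² = 0.00147
Total = 0.00275. Share from V = 0.00128/0.00275 = 0.467.

46.7%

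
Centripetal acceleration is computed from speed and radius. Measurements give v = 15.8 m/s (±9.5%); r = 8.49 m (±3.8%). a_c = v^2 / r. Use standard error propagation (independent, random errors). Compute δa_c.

5.70 m/s^2

Relative error in a monomial: (δa_c/a_c)² = Σ (nᵢ · δxᵢ/xᵢ)².
  (2·δv/v)² = (2×0.0950)² = 0.0361;  (-1·δr/r)² = (-1×0.0380)² = 0.00144
δa_c/a_c = √(0.0375) = 0.194
a_c = 29.4 m/s^2, so δa_c = 0.194 × 29.4 = 5.70 m/s^2.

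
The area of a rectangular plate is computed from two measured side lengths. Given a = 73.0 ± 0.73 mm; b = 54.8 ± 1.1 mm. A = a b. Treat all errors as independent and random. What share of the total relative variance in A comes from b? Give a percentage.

(δA/A)² = (1·δa/a)² + (1·δb/b)²
  a term: (1×0.0100)² = 0.000100
  b term: (1×0.0201)² = 0.000403
Total = 0.000503. Share from b = 0.000403/0.000503 = 0.801.

80.1%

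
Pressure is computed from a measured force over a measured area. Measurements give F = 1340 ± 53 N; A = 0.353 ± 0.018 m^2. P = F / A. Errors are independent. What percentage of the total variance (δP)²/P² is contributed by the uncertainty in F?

(δP/P)² = (1·δF/F)² + (-1·δA/A)²
  F term: (1×0.0396)² = 0.00156
  A term: (-1×0.0510)² = 0.00260
Total = 0.00416. Share from F = 0.00156/0.00416 = 0.376.

37.6%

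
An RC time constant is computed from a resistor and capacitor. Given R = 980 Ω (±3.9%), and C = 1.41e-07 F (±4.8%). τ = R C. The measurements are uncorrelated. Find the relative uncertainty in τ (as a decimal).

For a monomial τ ∝ R, C, fractional errors add in quadrature:
  (1·δR/R)² = (1×0.0390)² = 0.00152;  (1·δC/C)² = (1×0.0480)² = 0.00230
δτ/τ = √(0.00383) = 0.0618

0.0618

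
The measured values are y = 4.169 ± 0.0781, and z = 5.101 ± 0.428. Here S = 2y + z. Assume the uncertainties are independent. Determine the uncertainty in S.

S is a linear combination, so absolute uncertainties add in quadrature:
  (2·δy)² = 0.0244;  (δz)² = 0.183
δS = √(0.208) = 0.456

0.456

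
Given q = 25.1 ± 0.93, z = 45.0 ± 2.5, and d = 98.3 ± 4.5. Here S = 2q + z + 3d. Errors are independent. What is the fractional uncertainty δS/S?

0.0355

S is a linear combination, so absolute uncertainties add in quadrature:
  (2·δq)² = 3.46;  (δz)² = 6.25;  (3·δd)² = 182
δS = √(192) = 13.9
S = 390, so δS/S = 13.9/390 = 0.0355.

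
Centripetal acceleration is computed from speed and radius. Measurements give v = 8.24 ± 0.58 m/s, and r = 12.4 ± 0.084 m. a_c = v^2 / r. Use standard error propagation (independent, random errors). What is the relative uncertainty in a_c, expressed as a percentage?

14.1%

For a monomial a_c ∝ v^2, r^-1, fractional errors add in quadrature:
  (2·δv/v)² = (2×0.0704)² = 0.0198;  (-1·δr/r)² = (-1×0.00677)² = 4.59e-05
δa_c/a_c = √(0.0199) = 0.141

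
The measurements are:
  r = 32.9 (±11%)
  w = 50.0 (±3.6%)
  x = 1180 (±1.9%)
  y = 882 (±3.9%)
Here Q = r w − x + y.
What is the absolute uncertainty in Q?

195

Let p = r·w = 1640. δp/p = √((1·δr/r)² + (1·δw/w)²) = √(0.0121 + 0.00130) = 0.116, so δp = 190.
Q = p − x + y: δQ = √(δp² + δx² + δy²) = √(36200 + 503 + 1180) = 195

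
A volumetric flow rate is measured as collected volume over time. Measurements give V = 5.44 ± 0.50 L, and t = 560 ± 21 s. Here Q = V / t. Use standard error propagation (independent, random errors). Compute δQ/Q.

0.0993

Products/powers → add relative errors in quadrature, weighted by exponent:
  (1·δV/V)² = (1×0.0919)² = 0.00845;  (-1·δt/t)² = (-1×0.0375)² = 0.00141
δQ/Q = √(0.00985) = 0.0993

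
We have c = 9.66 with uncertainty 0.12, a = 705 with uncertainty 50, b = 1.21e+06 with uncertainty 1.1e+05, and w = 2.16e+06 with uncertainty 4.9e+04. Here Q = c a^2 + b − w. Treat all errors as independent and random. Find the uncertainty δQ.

Let p = c·a^2 = 4.8e+06. δp/p = √((1·δc/c)² + (2·δa/a)²) = √(0.000154 + 0.0201) = 0.142, so δp = 6.84e+05.
Q = p + b − w: δQ = √(δp² + δb² + δw²) = √(4.67e+11 + 1.21e+10 + 2.4e+09) = 6.94e+05

6.94e+05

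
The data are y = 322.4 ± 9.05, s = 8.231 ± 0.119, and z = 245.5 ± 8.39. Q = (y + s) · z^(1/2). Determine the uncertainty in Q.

167

Let u = y + s = 330.6. δu = √(δy² + δs²) = √(81.9 + 0.0142) = 9.05, so δu/u = 0.0274.
Q is then a monomial in u, z:
δQ/Q = √((δu/u)² + (½·δz/z)²) = √(0.000749 + 0.000292) = 0.0323
Q = 5180, so δQ = 0.0323 × 5180 = 167.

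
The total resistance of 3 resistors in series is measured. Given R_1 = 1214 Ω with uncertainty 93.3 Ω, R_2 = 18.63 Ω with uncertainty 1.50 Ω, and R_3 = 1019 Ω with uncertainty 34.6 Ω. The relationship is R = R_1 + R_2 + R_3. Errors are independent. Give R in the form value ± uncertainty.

For a sum/difference, combine absolute errors in quadrature:
  (δR_1)² = 8700;  (δR_2)² = 2.25;  (δR_3)² = 1200
δR = √(9900) = 99.5 Ω
R = 2252 Ω.

2252 ± 99.5 Ω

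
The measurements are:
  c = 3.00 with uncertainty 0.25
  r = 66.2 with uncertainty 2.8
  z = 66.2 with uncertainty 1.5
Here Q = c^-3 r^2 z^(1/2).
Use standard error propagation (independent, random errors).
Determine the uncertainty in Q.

349

For a monomial Q ∝ c^-3, r^2, z^(1/2), fractional errors add in quadrature:
  (-3·δc/c)² = (-3×0.0833)² = 0.0625;  (2·δr/r)² = (2×0.0423)² = 0.00716;  (½·δz/z)² = (0.5×0.0227)² = 0.000128
δQ/Q = √(0.0698) = 0.264
Q = 1320, so δQ = 0.264 × 1320 = 349.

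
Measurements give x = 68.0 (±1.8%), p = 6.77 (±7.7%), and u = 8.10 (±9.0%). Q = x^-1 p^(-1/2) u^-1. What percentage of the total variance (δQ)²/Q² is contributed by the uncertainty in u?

(δQ/Q)² = (-1·δx/x)² + (−½·δp/p)² + (-1·δu/u)²
  x term: (-1×0.0180)² = 0.000324
  p term: (-0.5×0.0770)² = 0.00148
  u term: (-1×0.0900)² = 0.00810
Total = 0.00991. Share from u = 0.00810/0.00991 = 0.818.

81.8%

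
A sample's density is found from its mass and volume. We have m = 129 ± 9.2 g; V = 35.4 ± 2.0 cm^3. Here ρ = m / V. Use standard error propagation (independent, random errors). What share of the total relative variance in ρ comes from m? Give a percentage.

(δρ/ρ)² = (1·δm/m)² + (-1·δV/V)²
  m term: (1×0.0713)² = 0.00509
  V term: (-1×0.0565)² = 0.00319
Total = 0.00828. Share from m = 0.00509/0.00828 = 0.614.

61.4%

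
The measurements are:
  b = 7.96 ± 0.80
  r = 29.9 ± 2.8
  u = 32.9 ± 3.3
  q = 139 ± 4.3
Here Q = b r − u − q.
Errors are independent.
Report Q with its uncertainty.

66.1 ± 33.1

Let p = b·r = 238. δp/p = √((1·δb/b)² + (1·δr/r)²) = √(0.0101 + 0.00877) = 0.137, so δp = 32.7.
Q = p − u − q: δQ = √(δp² + δu² + δq²) = √(1070 + 10.9 + 18.5) = 33.1
Q = 66.1.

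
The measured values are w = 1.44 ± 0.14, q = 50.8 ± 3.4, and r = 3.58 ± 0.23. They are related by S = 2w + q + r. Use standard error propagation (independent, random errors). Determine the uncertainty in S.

Each term contributes (cᵢ δxᵢ)² to (δS)²:
  (2·δw)² = 0.0784;  (δq)² = 11.6;  (δr)² = 0.0529
δS = √(11.7) = 3.42

3.42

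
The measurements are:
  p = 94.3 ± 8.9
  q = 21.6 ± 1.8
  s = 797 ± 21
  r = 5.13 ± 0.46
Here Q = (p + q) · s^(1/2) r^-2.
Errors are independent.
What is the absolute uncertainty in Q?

Let u = p + q = 116. δu = √(δp² + δq²) = √(79.2 + 3.24) = 9.08, so δu/u = 0.0783.
Q is then a monomial in u, s, r:
δQ/Q = √((δu/u)² + (½·δs/s)² + (-2·δr/r)²) = √(0.00614 + 0.000174 + 0.0322) = 0.196
Q = 124, so δQ = 0.196 × 124 = 24.4.

24.4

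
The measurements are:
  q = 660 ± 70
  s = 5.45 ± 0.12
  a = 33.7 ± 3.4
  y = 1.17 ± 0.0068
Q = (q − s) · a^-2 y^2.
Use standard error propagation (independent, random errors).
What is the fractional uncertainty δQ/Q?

0.229

Let u = q − s = 655. δu = √(δq² + δs²) = √(4900 + 0.0144) = 70.0, so δu/u = 0.107.
Q is then a monomial in u, a, y:
δQ/Q = √((δu/u)² + (-2·δa/a)² + (2·δy/y)²) = √(0.0114 + 0.0407 + 0.000135) = 0.229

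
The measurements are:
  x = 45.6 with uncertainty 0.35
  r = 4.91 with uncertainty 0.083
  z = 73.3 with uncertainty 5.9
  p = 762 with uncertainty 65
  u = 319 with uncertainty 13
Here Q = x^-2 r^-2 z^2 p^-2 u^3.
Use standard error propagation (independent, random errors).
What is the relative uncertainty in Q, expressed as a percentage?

26.7%

Since Q is a product/quotient, work with relative uncertainties:
  (-2·δx/x)² = (-2×0.00768)² = 0.000236;  (-2·δr/r)² = (-2×0.0169)² = 0.00114;  (2·δz/z)² = (2×0.0805)² = 0.0259;  (-2·δp/p)² = (-2×0.0853)² = 0.0291;  (3·δu/u)² = (3×0.0408)² = 0.0149
δQ/Q = √(0.0713) = 0.267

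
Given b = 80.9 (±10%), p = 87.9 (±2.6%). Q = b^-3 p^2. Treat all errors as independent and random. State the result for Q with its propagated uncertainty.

Each factor contributes (exponent × relative error)² to (δQ/Q)²:
  (-3·δb/b)² = (-3×0.100)² = 0.0900;  (2·δp/p)² = (2×0.0260)² = 0.00270
δQ/Q = √(0.0927) = 0.304
Q = 0.0146, so δQ = 0.304 × 0.0146 = 0.00444.

0.0146 ± 0.00444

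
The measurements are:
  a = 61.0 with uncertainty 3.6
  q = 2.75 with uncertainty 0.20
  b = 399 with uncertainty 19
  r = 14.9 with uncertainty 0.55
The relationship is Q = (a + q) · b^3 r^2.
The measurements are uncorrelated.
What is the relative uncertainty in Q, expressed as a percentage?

Let u = a + q = 63.8. δu = √(δa² + δq²) = √(13.0 + 0.0400) = 3.61, so δu/u = 0.0566.
Q is then a monomial in u, b, r:
δQ/Q = √((δu/u)² + (3·δb/b)² + (2·δr/r)²) = √(0.00320 + 0.0204 + 0.00545) = 0.170

17.0%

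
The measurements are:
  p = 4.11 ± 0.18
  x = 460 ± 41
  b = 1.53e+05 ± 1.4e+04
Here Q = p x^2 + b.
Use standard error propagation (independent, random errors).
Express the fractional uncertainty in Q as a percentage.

Let w = p·x^2 = 8.7e+05. δw/w = √((1·δp/p)² + (2·δx/x)²) = √(0.00192 + 0.0318) = 0.184, so δw = 1.6e+05.
Q = w + b: δQ = √(δw² + δb²) = √(2.55e+10 + 1.96e+08) = 1.6e+05
Q = 1.02e+06, so δQ/Q = 1.6e+05/1.02e+06 = 0.157.

15.7%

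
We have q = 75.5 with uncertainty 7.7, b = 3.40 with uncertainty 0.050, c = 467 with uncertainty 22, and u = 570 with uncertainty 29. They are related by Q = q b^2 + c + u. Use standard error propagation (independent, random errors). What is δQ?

Let p = q·b^2 = 873. δp/p = √((1·δq/q)² + (2·δb/b)²) = √(0.0104 + 0.000865) = 0.106, so δp = 92.6.
Q = p + c + u: δQ = √(δp² + δc² + δu²) = √(8580 + 484 + 841) = 99.5

99.5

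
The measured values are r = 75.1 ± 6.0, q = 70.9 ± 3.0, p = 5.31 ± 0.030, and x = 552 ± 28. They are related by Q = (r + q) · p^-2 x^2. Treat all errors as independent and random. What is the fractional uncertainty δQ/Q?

0.112

Let u = r + q = 146. δu = √(δr² + δq²) = √(36.0 + 9.00) = 6.71, so δu/u = 0.0459.
Q is then a monomial in u, p, x:
δQ/Q = √((δu/u)² + (-2·δp/p)² + (2·δx/x)²) = √(0.00211 + 0.000128 + 0.0103) = 0.112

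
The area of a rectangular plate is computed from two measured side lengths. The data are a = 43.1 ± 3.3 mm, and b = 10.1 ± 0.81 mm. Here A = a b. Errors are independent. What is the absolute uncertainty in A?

Products/powers → add relative errors in quadrature, weighted by exponent:
  (1·δa/a)² = (1×0.0766)² = 0.00586;  (1·δb/b)² = (1×0.0802)² = 0.00643
δA/A = √(0.0123) = 0.111
A = 435 mm^2, so δA = 0.111 × 435 = 48.3 mm^2.

48.3 mm^2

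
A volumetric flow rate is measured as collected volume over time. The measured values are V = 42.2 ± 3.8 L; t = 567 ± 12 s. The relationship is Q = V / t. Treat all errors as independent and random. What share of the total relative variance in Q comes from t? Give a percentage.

5.23%

(δQ/Q)² = (1·δV/V)² + (-1·δt/t)²
  V term: (1×0.0900)² = 0.00811
  t term: (-1×0.0212)² = 0.000448
Total = 0.00856. Share from t = 0.000448/0.00856 = 0.0523.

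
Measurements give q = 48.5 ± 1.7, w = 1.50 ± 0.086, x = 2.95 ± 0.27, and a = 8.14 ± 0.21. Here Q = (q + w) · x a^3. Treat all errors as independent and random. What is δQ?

9910

Let u = q + w = 50.0. δu = √(δq² + δw²) = √(2.89 + 0.00740) = 1.70, so δu/u = 0.0340.
Q is then a monomial in u, x, a:
δQ/Q = √((δu/u)² + (1·δx/x)² + (3·δa/a)²) = √(0.00116 + 0.00838 + 0.00599) = 0.125
Q = 79600, so δQ = 0.125 × 79600 = 9910.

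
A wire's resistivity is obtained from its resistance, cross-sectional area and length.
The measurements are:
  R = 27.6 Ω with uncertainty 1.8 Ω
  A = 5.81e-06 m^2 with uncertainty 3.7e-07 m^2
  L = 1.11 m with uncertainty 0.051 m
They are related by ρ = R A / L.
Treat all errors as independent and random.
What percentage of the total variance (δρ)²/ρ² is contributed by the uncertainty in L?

(δρ/ρ)² = (1·δR/R)² + (1·δA/A)² + (-1·δL/L)²
  R term: (1×0.0652)² = 0.00425
  A term: (1×0.0637)² = 0.00406
  L term: (-1×0.0459)² = 0.00211
Total = 0.0104. Share from L = 0.00211/0.0104 = 0.203.

20.3%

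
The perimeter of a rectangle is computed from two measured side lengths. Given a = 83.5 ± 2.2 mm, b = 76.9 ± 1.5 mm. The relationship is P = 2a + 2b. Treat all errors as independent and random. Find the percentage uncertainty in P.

Sums and differences: (δP)² = Σ (cᵢ δxᵢ)².
  (2·δa)² = 19.4;  (2·δb)² = 9.00
δP = √(28.4) = 5.33 mm
P = 321 mm, so δP/P = 5.33/321 = 0.0166.

1.66%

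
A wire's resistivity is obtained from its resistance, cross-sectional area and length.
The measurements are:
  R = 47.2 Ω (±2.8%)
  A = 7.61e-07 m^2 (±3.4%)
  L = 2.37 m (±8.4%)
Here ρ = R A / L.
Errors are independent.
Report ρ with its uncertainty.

(1.52 ± 0.144) × 10^-5 Ω·m

ρ is a product of powers, so relative uncertainties combine in quadrature:
  (1·δR/R)² = (1×0.0280)² = 0.000784;  (1·δA/A)² = (1×0.0340)² = 0.00116;  (-1·δL/L)² = (-1×0.0840)² = 0.00706
δρ/ρ = √(0.00900) = 0.0948
ρ = 1.52e-05 Ω·m, so δρ = 0.0948 × 1.52e-05 = 1.44e-06 Ω·m.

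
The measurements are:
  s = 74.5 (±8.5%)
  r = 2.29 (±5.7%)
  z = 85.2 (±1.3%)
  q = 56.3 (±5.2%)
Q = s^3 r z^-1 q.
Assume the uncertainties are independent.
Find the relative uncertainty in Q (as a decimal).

0.267

Relative error in a monomial: (δQ/Q)² = Σ (nᵢ · δxᵢ/xᵢ)².
  (3·δs/s)² = (3×0.0850)² = 0.0650;  (1·δr/r)² = (1×0.0570)² = 0.00325;  (-1·δz/z)² = (-1×0.0130)² = 0.000169;  (1·δq/q)² = (1×0.0520)² = 0.00270
δQ/Q = √(0.0711) = 0.267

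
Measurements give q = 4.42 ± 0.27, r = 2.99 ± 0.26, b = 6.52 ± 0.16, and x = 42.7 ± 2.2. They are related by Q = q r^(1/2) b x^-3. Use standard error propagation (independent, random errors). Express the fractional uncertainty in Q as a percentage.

Each factor contributes (exponent × relative error)² to (δQ/Q)²:
  (1·δq/q)² = (1×0.0611)² = 0.00373;  (½·δr/r)² = (0.5×0.0870)² = 0.00189;  (1·δb/b)² = (1×0.0245)² = 0.000602;  (-3·δx/x)² = (-3×0.0515)² = 0.0239
δQ/Q = √(0.0301) = 0.174

17.4%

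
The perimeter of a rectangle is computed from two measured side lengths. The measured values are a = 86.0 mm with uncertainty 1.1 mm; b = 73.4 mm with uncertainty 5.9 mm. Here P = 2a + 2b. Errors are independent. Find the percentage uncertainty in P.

3.77%

Each term contributes (cᵢ δxᵢ)² to (δP)²:
  (2·δa)² = 4.84;  (2·δb)² = 139
δP = √(144) = 12.0 mm
P = 319 mm, so δP/P = 12.0/319 = 0.0377.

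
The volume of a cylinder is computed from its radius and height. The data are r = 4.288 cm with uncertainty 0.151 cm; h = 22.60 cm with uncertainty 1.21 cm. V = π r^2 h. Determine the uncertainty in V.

Relative error in a monomial: (δV/V)² = Σ (nᵢ · δxᵢ/xᵢ)².
  (2·δr/r)² = (2×0.0352)² = 0.00496;  (1·δh/h)² = (1×0.0535)² = 0.00287
δV/V = √(0.00783) = 0.0885
V = 1305 cm^3, so δV = 0.0885 × 1305 = 115 cm^3.

115 cm^3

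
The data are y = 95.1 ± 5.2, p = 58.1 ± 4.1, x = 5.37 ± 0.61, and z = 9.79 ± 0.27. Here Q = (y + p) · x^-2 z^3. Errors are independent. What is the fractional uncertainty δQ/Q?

Let u = y + p = 153. δu = √(δy² + δp²) = √(27.0 + 16.8) = 6.62, so δu/u = 0.0432.
Q is then a monomial in u, x, z:
δQ/Q = √((δu/u)² + (-2·δx/x)² + (3·δz/z)²) = √(0.00187 + 0.0516 + 0.00685) = 0.246

0.246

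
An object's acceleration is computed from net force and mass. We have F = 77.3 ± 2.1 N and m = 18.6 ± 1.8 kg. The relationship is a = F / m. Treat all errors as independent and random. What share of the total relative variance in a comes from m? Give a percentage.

92.7%

(δa/a)² = (1·δF/F)² + (-1·δm/m)²
  F term: (1×0.0272)² = 0.000738
  m term: (-1×0.0968)² = 0.00937
Total = 0.0101. Share from m = 0.00937/0.0101 = 0.927.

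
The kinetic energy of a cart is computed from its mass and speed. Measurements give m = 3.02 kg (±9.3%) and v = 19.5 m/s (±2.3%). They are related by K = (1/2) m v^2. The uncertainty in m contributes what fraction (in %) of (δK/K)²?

(δK/K)² = (1·δm/m)² + (2·δv/v)²
  m term: (1×0.0930)² = 0.00865
  v term: (2×0.0230)² = 0.00212
Total = 0.0108. Share from m = 0.00865/0.0108 = 0.803.

80.3%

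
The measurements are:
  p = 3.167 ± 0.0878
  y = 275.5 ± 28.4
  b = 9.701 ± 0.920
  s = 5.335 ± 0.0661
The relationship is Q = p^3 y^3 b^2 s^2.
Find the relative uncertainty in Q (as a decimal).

Products/powers → add relative errors in quadrature, weighted by exponent:
  (3·δp/p)² = (3×0.0277)² = 0.00692;  (3·δy/y)² = (3×0.103)² = 0.0956;  (2·δb/b)² = (2×0.0948)² = 0.0360;  (2·δs/s)² = (2×0.0124)² = 0.000614
δQ/Q = √(0.139) = 0.373

0.373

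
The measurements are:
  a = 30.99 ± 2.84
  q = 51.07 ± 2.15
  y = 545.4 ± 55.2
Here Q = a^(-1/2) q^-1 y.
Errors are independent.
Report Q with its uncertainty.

Q is a product of powers, so relative uncertainties combine in quadrature:
  (−½·δa/a)² = (-0.5×0.0916)² = 0.00210;  (-1·δq/q)² = (-1×0.0421)² = 0.00177;  (1·δy/y)² = (1×0.101)² = 0.0102
δQ/Q = √(0.0141) = 0.119
Q = 1.918, so δQ = 0.119 × 1.918 = 0.228.

1.918 ± 0.228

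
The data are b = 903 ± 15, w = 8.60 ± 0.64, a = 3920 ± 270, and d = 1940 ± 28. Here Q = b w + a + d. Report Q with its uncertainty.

13600 ± 651

Let p = b·w = 7770. δp/p = √((1·δb/b)² + (1·δw/w)²) = √(0.000276 + 0.00554) = 0.0763, so δp = 592.
Q = p + a + d: δQ = √(δp² + δa² + δd²) = √(3.51e+05 + 72900 + 784) = 651
Q = 13600.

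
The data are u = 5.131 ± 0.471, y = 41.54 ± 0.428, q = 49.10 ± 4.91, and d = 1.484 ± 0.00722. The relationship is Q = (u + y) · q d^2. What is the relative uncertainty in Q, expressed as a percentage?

Let w = u + y = 46.67. δw = √(δu² + δy²) = √(0.222 + 0.183) = 0.636, so δw/w = 0.0136.
Q is then a monomial in w, q, d:
δQ/Q = √((δw/w)² + (1·δq/q)² + (2·δd/d)²) = √(0.000186 + 0.0100 + 9.47e-05) = 0.101

10.1%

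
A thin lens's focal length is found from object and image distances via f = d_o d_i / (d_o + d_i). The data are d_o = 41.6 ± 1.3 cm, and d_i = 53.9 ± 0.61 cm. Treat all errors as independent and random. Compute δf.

0.430 cm

∂f/∂d_o = (d_i/(d_o+d_i))² = 0.319;  ∂f/∂d_i = (d_o/(d_o+d_i))² = 0.190
δf = √((∂f/∂d_o · δd_o)² + (∂f/∂d_i · δd_i)²) = √(0.171 + 0.0134) = 0.430 cm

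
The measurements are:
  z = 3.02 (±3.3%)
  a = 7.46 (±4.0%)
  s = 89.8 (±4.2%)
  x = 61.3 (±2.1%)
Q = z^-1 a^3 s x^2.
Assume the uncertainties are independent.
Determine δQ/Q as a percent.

13.8%

Q is a product of powers, so relative uncertainties combine in quadrature:
  (-1·δz/z)² = (-1×0.0330)² = 0.00109;  (3·δa/a)² = (3×0.0400)² = 0.0144;  (1·δs/s)² = (1×0.0420)² = 0.00176;  (2·δx/x)² = (2×0.0210)² = 0.00176
δQ/Q = √(0.0190) = 0.138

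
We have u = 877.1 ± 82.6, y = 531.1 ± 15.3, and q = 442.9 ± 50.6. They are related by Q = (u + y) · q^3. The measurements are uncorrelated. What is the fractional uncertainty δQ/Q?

Let w = u + y = 1408. δw = √(δu² + δy²) = √(6820 + 234) = 84.0, so δw/w = 0.0597.
Q is then a monomial in w, q:
δQ/Q = √((δw/w)² + (3·δq/q)²) = √(0.00356 + 0.117) = 0.348

0.348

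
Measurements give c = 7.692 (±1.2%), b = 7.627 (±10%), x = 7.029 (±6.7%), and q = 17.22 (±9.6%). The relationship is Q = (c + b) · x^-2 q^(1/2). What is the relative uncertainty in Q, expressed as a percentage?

Let u = c + b = 15.32. δu = √(δc² + δb²) = √(0.00852 + 0.582) = 0.768, so δu/u = 0.0502.
Q is then a monomial in u, x, q:
δQ/Q = √((δu/u)² + (-2·δx/x)² + (½·δq/q)²) = √(0.00252 + 0.0180 + 0.00230) = 0.151

15.1%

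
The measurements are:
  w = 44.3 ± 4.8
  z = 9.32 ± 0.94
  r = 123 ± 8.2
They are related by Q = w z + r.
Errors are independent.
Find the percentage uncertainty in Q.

Let p = w·z = 413. δp/p = √((1·δw/w)² + (1·δz/z)²) = √(0.0117 + 0.0102) = 0.148, so δp = 61.1.
Q = p + r: δQ = √(δp² + δr²) = √(3740 + 67.2) = 61.7
Q = 536, so δQ/Q = 61.7/536 = 0.115.

11.5%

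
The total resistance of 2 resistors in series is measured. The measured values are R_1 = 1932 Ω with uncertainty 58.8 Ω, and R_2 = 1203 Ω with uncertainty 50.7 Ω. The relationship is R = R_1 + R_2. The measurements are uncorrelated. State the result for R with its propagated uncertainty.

For a sum/difference, combine absolute errors in quadrature:
  (δR_1)² = 3460;  (δR_2)² = 2570
δR = √(6030) = 77.6 Ω
R = 3135 Ω.

3135 ± 77.6 Ω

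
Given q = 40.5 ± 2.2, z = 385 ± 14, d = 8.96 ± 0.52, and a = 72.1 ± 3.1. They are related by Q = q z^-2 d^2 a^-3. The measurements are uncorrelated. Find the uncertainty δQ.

1.15e-08

Since Q is a product/quotient, work with relative uncertainties:
  (1·δq/q)² = (1×0.0543)² = 0.00295;  (-2·δz/z)² = (-2×0.0364)² = 0.00529;  (2·δd/d)² = (2×0.0580)² = 0.0135;  (-3·δa/a)² = (-3×0.0430)² = 0.0166
δQ/Q = √(0.0384) = 0.196
Q = 5.85e-08, so δQ = 0.196 × 5.85e-08 = 1.15e-08.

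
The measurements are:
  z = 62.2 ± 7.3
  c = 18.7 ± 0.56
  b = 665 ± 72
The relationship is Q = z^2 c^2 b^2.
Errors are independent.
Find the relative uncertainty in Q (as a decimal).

0.325

Products/powers → add relative errors in quadrature, weighted by exponent:
  (2·δz/z)² = (2×0.117)² = 0.0551;  (2·δc/c)² = (2×0.0299)² = 0.00359;  (2·δb/b)² = (2×0.108)² = 0.0469
δQ/Q = √(0.106) = 0.325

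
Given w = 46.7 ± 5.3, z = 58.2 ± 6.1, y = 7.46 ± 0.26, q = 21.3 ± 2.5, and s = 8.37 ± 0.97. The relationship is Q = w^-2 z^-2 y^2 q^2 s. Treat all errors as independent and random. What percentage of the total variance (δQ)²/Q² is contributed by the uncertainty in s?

(δQ/Q)² = (-2·δw/w)² + (-2·δz/z)² + (2·δy/y)² + (2·δq/q)² + (1·δs/s)²
  w term: (-2×0.113)² = 0.0515
  z term: (-2×0.105)² = 0.0439
  y term: (2×0.0349)² = 0.00486
  q term: (2×0.117)² = 0.0551
  s term: (1×0.116)² = 0.0134
Total = 0.169. Share from s = 0.0134/0.169 = 0.0795.

7.95%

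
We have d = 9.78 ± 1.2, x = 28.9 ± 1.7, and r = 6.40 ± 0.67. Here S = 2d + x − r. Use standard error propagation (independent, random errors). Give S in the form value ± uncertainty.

42.1 ± 3.02

Each term contributes (cᵢ δxᵢ)² to (δS)²:
  (2·δd)² = 5.76;  (δx)² = 2.89;  (δr)² = 0.449
δS = √(9.10) = 3.02
S = 42.1.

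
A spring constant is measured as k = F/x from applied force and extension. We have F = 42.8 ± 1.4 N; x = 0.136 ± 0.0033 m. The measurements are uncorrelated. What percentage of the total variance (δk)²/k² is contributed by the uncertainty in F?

64.5%

(δk/k)² = (1·δF/F)² + (-1·δx/x)²
  F term: (1×0.0327)² = 0.00107
  x term: (-1×0.0243)² = 0.000589
Total = 0.00166. Share from F = 0.00107/0.00166 = 0.645.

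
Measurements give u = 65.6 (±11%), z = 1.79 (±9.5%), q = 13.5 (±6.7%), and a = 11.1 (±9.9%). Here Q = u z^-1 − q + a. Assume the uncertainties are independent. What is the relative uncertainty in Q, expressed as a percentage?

Let p = u·z^-1 = 36.6. δp/p = √((1·δu/u)² + (-1·δz/z)²) = √(0.0121 + 0.00903) = 0.145, so δp = 5.33.
Q = p − q + a: δQ = √(δp² + δq² + δa²) = √(28.4 + 0.818 + 1.21) = 5.51
Q = 34.2, so δQ/Q = 5.51/34.2 = 0.161.

16.1%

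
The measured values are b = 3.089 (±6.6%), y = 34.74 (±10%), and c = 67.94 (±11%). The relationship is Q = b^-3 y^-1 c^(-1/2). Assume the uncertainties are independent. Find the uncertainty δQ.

Q is a product of powers, so relative uncertainties combine in quadrature:
  (-3·δb/b)² = (-3×0.0660)² = 0.0392;  (-1·δy/y)² = (-1×0.100)² = 0.0100;  (−½·δc/c)² = (-0.5×0.110)² = 0.00302
δQ/Q = √(0.0522) = 0.229
Q = 0.0001185, so δQ = 0.229 × 0.0001185 = 2.71e-05.

2.71e-05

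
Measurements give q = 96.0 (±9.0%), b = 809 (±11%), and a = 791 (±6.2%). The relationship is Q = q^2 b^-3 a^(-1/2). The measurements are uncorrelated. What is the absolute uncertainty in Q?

2.33e-07

Since Q is a product/quotient, work with relative uncertainties:
  (2·δq/q)² = (2×0.0900)² = 0.0324;  (-3·δb/b)² = (-3×0.110)² = 0.109;  (−½·δa/a)² = (-0.5×0.0620)² = 0.000961
δQ/Q = √(0.142) = 0.377
Q = 6.19e-07, so δQ = 0.377 × 6.19e-07 = 2.33e-07.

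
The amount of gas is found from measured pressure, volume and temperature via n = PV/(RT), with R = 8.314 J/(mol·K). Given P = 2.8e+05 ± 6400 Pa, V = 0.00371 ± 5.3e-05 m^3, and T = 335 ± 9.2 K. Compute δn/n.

0.0385

Each factor contributes (exponent × relative error)² to (δn/n)²:
  (1·δP/P)² = (1×0.0229)² = 0.000522;  (1·δV/V)² = (1×0.0143)² = 0.000204;  (-1·δT/T)² = (-1×0.0275)² = 0.000754
δn/n = √(0.00148) = 0.0385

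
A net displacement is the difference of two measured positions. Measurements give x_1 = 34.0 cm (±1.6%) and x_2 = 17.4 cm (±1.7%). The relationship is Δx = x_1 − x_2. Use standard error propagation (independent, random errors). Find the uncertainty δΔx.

0.619 cm

Absolute uncertainties add in quadrature for a linear combination:
  (δx_1)² = 0.296;  (δx_2)² = 0.0875
δΔx = √(0.383) = 0.619 cm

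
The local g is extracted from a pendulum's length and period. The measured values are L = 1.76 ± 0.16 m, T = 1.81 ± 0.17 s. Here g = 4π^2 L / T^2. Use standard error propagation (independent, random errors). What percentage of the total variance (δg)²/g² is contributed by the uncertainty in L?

(δg/g)² = (1·δL/L)² + (-2·δT/T)²
  L term: (1×0.0909)² = 0.00826
  T term: (-2×0.0939)² = 0.0353
Total = 0.0436. Share from L = 0.00826/0.0436 = 0.190.

19.0%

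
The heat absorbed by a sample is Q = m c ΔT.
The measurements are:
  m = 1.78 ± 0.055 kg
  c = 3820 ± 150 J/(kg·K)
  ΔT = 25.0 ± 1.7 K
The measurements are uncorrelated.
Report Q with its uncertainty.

Products/powers → add relative errors in quadrature, weighted by exponent:
  (1·δm/m)² = (1×0.0309)² = 0.000955;  (1·δc/c)² = (1×0.0393)² = 0.00154;  (1·δΔT/ΔT)² = (1×0.0680)² = 0.00462
δQ/Q = √(0.00712) = 0.0844
Q = 1.7e+05 J, so δQ = 0.0844 × 1.7e+05 = 14300 J.

(1.70 ± 0.143) × 10^5 J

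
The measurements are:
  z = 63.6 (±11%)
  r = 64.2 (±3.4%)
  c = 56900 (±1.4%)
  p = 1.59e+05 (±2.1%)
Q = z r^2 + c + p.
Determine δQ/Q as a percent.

7.13%

Let w = z·r^2 = 2.62e+05. δw/w = √((1·δz/z)² + (2·δr/r)²) = √(0.0121 + 0.00462) = 0.129, so δw = 33900.
Q = w + c + p: δQ = √(δw² + δc² + δp²) = √(1.15e+09 + 6.35e+05 + 1.11e+07) = 34100
Q = 4.78e+05, so δQ/Q = 34100/4.78e+05 = 0.0713.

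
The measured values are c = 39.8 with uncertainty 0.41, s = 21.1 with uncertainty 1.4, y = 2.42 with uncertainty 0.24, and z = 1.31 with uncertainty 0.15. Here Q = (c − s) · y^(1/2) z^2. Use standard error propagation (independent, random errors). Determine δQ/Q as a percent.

24.7%

Let u = c − s = 18.7. δu = √(δc² + δs²) = √(0.168 + 1.96) = 1.46, so δu/u = 0.0780.
Q is then a monomial in u, y, z:
δQ/Q = √((δu/u)² + (½·δy/y)² + (2·δz/z)²) = √(0.00609 + 0.00246 + 0.0524) = 0.247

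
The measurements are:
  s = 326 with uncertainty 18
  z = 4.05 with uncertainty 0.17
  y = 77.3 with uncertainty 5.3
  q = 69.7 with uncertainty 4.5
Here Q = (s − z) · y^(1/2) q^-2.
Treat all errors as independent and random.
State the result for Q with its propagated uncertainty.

Let u = s − z = 322. δu = √(δs² + δz²) = √(324 + 0.0289) = 18.0, so δu/u = 0.0559.
Q is then a monomial in u, y, q:
δQ/Q = √((δu/u)² + (½·δy/y)² + (-2·δq/q)²) = √(0.00313 + 0.00118 + 0.0167) = 0.145
Q = 0.583, so δQ = 0.145 × 0.583 = 0.0844.

0.583 ± 0.0844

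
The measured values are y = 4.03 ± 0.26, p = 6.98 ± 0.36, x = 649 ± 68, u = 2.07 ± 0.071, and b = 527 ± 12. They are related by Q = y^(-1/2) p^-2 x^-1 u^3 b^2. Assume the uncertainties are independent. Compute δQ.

7.29

Since Q is a product/quotient, work with relative uncertainties:
  (−½·δy/y)² = (-0.5×0.0645)² = 0.00104;  (-2·δp/p)² = (-2×0.0516)² = 0.0106;  (-1·δx/x)² = (-1×0.105)² = 0.0110;  (3·δu/u)² = (3×0.0343)² = 0.0106;  (2·δb/b)² = (2×0.0228)² = 0.00207
δQ/Q = √(0.0353) = 0.188
Q = 38.8, so δQ = 0.188 × 38.8 = 7.29.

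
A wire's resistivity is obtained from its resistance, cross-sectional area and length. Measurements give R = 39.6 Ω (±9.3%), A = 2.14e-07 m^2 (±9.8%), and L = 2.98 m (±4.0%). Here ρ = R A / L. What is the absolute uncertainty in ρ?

4.01e-07 Ω·m

ρ is a product of powers, so relative uncertainties combine in quadrature:
  (1·δR/R)² = (1×0.0930)² = 0.00865;  (1·δA/A)² = (1×0.0980)² = 0.00960;  (-1·δL/L)² = (-1×0.0400)² = 0.00160
δρ/ρ = √(0.0199) = 0.141
ρ = 2.84e-06 Ω·m, so δρ = 0.141 × 2.84e-06 = 4.01e-07 Ω·m.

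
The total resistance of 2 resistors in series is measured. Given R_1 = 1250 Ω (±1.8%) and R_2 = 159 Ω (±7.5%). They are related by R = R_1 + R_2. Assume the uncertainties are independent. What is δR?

For a sum/difference, combine absolute errors in quadrature:
  (δR_1)² = 506;  (δR_2)² = 142
δR = √(648) = 25.5 Ω

25.5 Ω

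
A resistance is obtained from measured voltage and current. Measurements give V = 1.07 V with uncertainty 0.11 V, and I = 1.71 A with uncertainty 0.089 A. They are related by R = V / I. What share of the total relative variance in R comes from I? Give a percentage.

20.4%

(δR/R)² = (1·δV/V)² + (-1·δI/I)²
  V term: (1×0.103)² = 0.0106
  I term: (-1×0.0520)² = 0.00271
Total = 0.0133. Share from I = 0.00271/0.0133 = 0.204.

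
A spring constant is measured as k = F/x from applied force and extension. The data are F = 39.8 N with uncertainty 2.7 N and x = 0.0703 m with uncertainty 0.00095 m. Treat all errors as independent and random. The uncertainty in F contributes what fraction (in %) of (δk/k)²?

(δk/k)² = (1·δF/F)² + (-1·δx/x)²
  F term: (1×0.0678)² = 0.00460
  x term: (-1×0.0135)² = 0.000183
Total = 0.00478. Share from F = 0.00460/0.00478 = 0.962.

96.2%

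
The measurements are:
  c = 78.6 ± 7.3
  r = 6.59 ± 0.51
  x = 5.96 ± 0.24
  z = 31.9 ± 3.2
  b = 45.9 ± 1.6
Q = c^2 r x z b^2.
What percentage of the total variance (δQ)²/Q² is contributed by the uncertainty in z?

17.6%

(δQ/Q)² = (2·δc/c)² + (1·δr/r)² + (1·δx/x)² + (1·δz/z)² + (2·δb/b)²
  c term: (2×0.0929)² = 0.0345
  r term: (1×0.0774)² = 0.00599
  x term: (1×0.0403)² = 0.00162
  z term: (1×0.100)² = 0.0101
  b term: (2×0.0349)² = 0.00486
Total = 0.0570. Share from z = 0.0101/0.0570 = 0.176.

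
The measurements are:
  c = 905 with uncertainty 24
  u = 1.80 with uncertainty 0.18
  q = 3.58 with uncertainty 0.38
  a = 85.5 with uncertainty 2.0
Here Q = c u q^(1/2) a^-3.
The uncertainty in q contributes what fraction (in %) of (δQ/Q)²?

(δQ/Q)² = (1·δc/c)² + (1·δu/u)² + (½·δq/q)² + (-3·δa/a)²
  c term: (1×0.0265)² = 0.000703
  u term: (1×0.100)² = 0.0100
  q term: (0.5×0.106)² = 0.00282
  a term: (-3×0.0234)² = 0.00492
Total = 0.0184. Share from q = 0.00282/0.0184 = 0.153.

15.3%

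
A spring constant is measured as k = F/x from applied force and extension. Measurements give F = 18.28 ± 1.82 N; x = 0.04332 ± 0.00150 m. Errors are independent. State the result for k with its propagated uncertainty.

422.0 ± 44.5 N/m

Products/powers → add relative errors in quadrature, weighted by exponent:
  (1·δF/F)² = (1×0.0996)² = 0.00991;  (-1·δx/x)² = (-1×0.0346)² = 0.00120
δk/k = √(0.0111) = 0.105
k = 422.0 N/m, so δk = 0.105 × 422.0 = 44.5 N/m.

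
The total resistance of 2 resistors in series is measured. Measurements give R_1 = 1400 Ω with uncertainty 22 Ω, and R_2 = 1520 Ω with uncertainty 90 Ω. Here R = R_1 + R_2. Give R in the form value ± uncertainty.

2920 ± 92.6 Ω

For a sum/difference, combine absolute errors in quadrature:
  (δR_1)² = 484;  (δR_2)² = 8100
δR = √(8580) = 92.6 Ω
R = 2920 Ω.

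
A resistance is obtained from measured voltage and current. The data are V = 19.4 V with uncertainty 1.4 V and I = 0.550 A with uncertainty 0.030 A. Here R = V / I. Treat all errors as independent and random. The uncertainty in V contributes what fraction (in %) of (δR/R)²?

(δR/R)² = (1·δV/V)² + (-1·δI/I)²
  V term: (1×0.0722)² = 0.00521
  I term: (-1×0.0545)² = 0.00298
Total = 0.00818. Share from V = 0.00521/0.00818 = 0.636.

63.6%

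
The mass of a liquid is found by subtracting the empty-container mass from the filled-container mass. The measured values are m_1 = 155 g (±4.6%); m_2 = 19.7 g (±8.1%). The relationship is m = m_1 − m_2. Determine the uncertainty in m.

7.31 g

m is a linear combination, so absolute uncertainties add in quadrature:
  (δm_1)² = 50.8;  (δm_2)² = 2.55
δm = √(53.4) = 7.31 g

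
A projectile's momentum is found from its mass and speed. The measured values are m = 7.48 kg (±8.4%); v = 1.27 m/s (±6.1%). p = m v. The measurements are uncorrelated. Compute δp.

Since p is a product/quotient, work with relative uncertainties:
  (1·δm/m)² = (1×0.0840)² = 0.00706;  (1·δv/v)² = (1×0.0610)² = 0.00372
δp/p = √(0.0108) = 0.104
p = 9.50 kg·m/s, so δp = 0.104 × 9.50 = 0.986 kg·m/s.

0.986 kg·m/s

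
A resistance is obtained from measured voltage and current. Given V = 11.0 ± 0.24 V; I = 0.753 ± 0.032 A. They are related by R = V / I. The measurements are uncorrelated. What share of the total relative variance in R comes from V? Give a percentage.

20.9%

(δR/R)² = (1·δV/V)² + (-1·δI/I)²
  V term: (1×0.0218)² = 0.000476
  I term: (-1×0.0425)² = 0.00181
Total = 0.00228. Share from V = 0.000476/0.00228 = 0.209.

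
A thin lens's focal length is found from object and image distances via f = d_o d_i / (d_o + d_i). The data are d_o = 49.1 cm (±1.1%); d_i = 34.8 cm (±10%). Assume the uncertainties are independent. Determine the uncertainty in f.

1.20 cm

∂f/∂d_o = (d_i/(d_o+d_i))² = 0.172;  ∂f/∂d_i = (d_o/(d_o+d_i))² = 0.342
δf = √((∂f/∂d_o · δd_o)² + (∂f/∂d_i · δd_i)²) = √(0.00863 + 1.42) = 1.20 cm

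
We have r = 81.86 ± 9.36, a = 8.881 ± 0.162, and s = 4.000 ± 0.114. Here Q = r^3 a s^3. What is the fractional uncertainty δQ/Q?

Products/powers → add relative errors in quadrature, weighted by exponent:
  (3·δr/r)² = (3×0.114)² = 0.118;  (1·δa/a)² = (1×0.0182)² = 0.000333;  (3·δs/s)² = (3×0.0285)² = 0.00731
δQ/Q = √(0.125) = 0.354

0.354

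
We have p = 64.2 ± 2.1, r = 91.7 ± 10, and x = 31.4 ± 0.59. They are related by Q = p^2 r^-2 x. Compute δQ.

3.52

Relative error in a monomial: (δQ/Q)² = Σ (nᵢ · δxᵢ/xᵢ)².
  (2·δp/p)² = (2×0.0327)² = 0.00428;  (-2·δr/r)² = (-2×0.109)² = 0.0476;  (1·δx/x)² = (1×0.0188)² = 0.000353
δQ/Q = √(0.0522) = 0.228
Q = 15.4, so δQ = 0.228 × 15.4 = 3.52.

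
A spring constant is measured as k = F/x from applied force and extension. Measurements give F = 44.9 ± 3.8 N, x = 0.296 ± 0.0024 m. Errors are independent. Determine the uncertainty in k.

12.9 N/m

Products/powers → add relative errors in quadrature, weighted by exponent:
  (1·δF/F)² = (1×0.0846)² = 0.00716;  (-1·δx/x)² = (-1×0.00811)² = 6.57e-05
δk/k = √(0.00723) = 0.0850
k = 152 N/m, so δk = 0.0850 × 152 = 12.9 N/m.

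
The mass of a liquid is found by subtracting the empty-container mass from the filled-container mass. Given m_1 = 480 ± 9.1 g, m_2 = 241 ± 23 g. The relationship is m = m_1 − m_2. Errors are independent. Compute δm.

Each term contributes (cᵢ δxᵢ)² to (δm)²:
  (δm_1)² = 82.8;  (δm_2)² = 529
δm = √(612) = 24.7 g

24.7 g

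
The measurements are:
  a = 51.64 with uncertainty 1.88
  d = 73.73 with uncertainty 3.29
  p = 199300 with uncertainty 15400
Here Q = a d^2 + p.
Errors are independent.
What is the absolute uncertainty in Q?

Let w = a·d^2 = 280700. δw/w = √((1·δa/a)² + (2·δd/d)²) = √(0.00133 + 0.00796) = 0.0964, so δw = 27100.
Q = w + p: δQ = √(δw² + δp²) = √(7.32e+08 + 2.37e+08) = 31100

31100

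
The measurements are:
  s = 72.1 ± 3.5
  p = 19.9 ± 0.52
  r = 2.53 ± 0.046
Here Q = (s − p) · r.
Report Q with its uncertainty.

132 ± 9.27

Let u = s − p = 52.2. δu = √(δs² + δp²) = √(12.2 + 0.270) = 3.54, so δu/u = 0.0678.
Q is then a monomial in u, r:
δQ/Q = √((δu/u)² + (1·δr/r)²) = √(0.00459 + 0.000331) = 0.0702
Q = 132, so δQ = 0.0702 × 132 = 9.27.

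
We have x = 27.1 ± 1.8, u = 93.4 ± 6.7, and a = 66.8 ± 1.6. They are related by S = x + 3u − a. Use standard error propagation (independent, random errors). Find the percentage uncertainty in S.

8.42%

Absolute uncertainties add in quadrature for a linear combination:
  (δx)² = 3.24;  (3·δu)² = 404;  (δa)² = 2.56
δS = √(410) = 20.2
S = 241, so δS/S = 20.2/241 = 0.0842.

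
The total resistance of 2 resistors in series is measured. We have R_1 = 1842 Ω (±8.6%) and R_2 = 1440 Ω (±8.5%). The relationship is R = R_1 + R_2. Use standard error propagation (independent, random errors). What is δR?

Sums and differences: (δR)² = Σ (cᵢ δxᵢ)².
  (δR_1)² = 25100;  (δR_2)² = 15000
δR = √(40100) = 200 Ω

200 Ω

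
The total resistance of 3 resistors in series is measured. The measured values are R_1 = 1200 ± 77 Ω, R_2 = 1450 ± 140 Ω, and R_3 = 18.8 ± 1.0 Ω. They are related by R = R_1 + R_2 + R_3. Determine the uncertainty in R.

R is a linear combination, so absolute uncertainties add in quadrature:
  (δR_1)² = 5930;  (δR_2)² = 19600;  (δR_3)² = 1.00
δR = √(25500) = 160 Ω

160 Ω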